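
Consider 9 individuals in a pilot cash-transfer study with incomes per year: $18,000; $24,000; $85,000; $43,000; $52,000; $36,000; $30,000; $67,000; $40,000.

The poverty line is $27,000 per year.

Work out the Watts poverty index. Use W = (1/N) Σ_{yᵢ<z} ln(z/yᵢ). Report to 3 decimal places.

0.058

Below the line: $18,000, $24,000 (q = 2 of N = 9).
Log shortfalls: ln(27000/18000) = 0.4055; ln(27000/24000) = 0.1178.
W = 0.523248 / 9 = 0.058.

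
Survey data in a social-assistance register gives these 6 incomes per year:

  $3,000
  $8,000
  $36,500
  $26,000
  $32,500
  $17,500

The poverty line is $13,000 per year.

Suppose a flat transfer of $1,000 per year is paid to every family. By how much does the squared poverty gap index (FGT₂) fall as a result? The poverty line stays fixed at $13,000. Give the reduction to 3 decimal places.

Before: below the line — $3,000, $8,000; squared poverty gap index (FGT₂) = 0.12327.
After the $1,000 transfer: below the line — $4,000, $9,000; squared poverty gap index (FGT₂) = 0.09566.
Reduction = 0.12327 − 0.09566 = 0.028.

0.028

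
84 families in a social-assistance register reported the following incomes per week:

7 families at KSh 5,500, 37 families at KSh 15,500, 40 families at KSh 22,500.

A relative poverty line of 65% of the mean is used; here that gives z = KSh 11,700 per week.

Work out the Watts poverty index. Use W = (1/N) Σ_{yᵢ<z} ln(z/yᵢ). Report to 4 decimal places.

Below the line: 7×KSh 5,500 (q = 7 of N = 84).
ln(z/y) terms: ln(11700/5500) = 0.7548 (×7).
W = 5.283885 / 84 = 0.0629.

0.0629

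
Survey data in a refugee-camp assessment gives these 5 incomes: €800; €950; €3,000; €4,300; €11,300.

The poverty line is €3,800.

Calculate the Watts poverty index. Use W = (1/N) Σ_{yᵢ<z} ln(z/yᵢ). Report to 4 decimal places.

Below the line: €800, €950, €3,000 (q = 3 of N = 5).
Log shortfalls: ln(3800/800) = 1.5581; ln(3800/950) = 1.3863; ln(3800/3000) = 0.2364.
W = 3.180828 / 5 = 0.6362.

0.6362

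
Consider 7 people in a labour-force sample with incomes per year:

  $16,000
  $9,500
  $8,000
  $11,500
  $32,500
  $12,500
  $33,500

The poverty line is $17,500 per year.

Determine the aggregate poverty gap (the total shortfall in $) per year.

Incomes under z: $8,000, $9,500, $11,500, $12,500, $16,000 (q = 5 of N = 7).
Individual gaps: 17500−8000 = 9500; 17500−9500 = 8000; 17500−11500 = 6000; 17500−12500 = 5000; 17500−16000 = 1500.
Aggregate gap = $30,000.

$30,000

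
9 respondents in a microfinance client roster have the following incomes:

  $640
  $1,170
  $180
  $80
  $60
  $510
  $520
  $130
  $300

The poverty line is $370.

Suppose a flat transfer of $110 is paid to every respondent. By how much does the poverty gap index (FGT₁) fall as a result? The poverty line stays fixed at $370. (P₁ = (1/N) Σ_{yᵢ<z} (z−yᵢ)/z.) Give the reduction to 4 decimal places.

Before: below the line — $60, $80, $130, $180, $300; poverty gap index (FGT₁) = 0.330330.
After the $110 transfer: below the line — $170, $190, $240, $290; poverty gap index (FGT₁) = 0.177177.
Reduction = 0.330330 − 0.177177 = 0.1532.

0.1532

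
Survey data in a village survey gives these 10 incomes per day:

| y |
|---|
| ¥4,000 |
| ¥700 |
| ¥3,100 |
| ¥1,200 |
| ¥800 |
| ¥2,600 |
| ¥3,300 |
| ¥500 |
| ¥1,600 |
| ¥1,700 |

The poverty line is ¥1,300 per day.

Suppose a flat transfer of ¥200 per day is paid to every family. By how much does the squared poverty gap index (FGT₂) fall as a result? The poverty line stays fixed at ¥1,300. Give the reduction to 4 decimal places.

Before: below the line — ¥500, ¥700, ¥800, ¥1,200; squared poverty gap index (FGT₂) = 0.074556.
After the ¥200 transfer: below the line — ¥700, ¥900, ¥1,000; squared poverty gap index (FGT₂) = 0.036095.
Reduction = 0.074556 − 0.036095 = 0.0385.

0.0385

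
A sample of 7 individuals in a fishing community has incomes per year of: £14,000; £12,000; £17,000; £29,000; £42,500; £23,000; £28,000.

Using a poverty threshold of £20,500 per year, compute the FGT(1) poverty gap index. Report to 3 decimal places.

Below the line: £12,000, £14,000, £17,000 (q = 3 of N = 7).
Gap ratios (z−y)/z: (20500−12000)/20500 = 0.4146; (20500−14000)/20500 = 0.3171; (20500−17000)/20500 = 0.1707.
Sum of shortfalls = 0.902439; P₁ averages over all N: 0.902439 / 7 = 0.129.

0.129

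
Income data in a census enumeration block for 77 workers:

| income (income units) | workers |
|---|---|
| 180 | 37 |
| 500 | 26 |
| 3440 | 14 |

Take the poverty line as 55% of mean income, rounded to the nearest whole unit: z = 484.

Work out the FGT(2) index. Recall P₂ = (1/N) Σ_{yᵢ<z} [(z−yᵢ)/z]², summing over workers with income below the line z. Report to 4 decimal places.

Below the line: 37×180 (q = 37 of N = 77).
Relative gaps: (484−180)/484 = 0.6281 (×37).
Squared: 0.3945 (×37).
Sum = 14.596817; P₂ = 14.596817 / 77 = 0.1896.

0.1896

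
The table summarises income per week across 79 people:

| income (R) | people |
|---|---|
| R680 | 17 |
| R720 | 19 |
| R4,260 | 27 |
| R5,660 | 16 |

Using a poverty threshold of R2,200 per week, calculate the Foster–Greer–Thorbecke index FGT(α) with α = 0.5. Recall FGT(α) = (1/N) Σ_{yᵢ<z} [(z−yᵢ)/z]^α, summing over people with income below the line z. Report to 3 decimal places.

Below z: 17×R680, 19×R720 (q = 36 of N = 79).
Gap ratios (z−y)/z: (2200−680)/2200 = 0.6909 (×17); (2200−720)/2200 = 0.6727 (×19).
Raised to α = 0.5: 0.83121 (×17); 0.82020 (×19).
Sum = 29.714351; FGT(0.5) = 29.714351 / 79 = 0.376.

0.376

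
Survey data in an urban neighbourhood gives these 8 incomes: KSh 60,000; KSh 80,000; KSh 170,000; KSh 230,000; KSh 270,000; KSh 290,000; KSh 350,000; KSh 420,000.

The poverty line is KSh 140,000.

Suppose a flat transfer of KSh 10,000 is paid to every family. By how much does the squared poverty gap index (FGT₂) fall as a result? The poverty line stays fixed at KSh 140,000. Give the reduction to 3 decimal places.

0.017

Before: below the line — KSh 60,000, KSh 80,000; squared poverty gap index (FGT₂) = 0.06378.
After the KSh 10,000 transfer: below the line — KSh 70,000, KSh 90,000; squared poverty gap index (FGT₂) = 0.04719.
Reduction = 0.06378 − 0.04719 = 0.017.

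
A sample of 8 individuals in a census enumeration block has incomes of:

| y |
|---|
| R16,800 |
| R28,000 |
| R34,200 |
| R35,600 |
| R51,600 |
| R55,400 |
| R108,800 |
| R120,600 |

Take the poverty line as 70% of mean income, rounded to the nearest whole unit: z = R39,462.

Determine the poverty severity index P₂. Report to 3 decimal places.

Below z: R16,800, R28,000, R34,200, R35,600 (q = 4 of N = 8).
Gap ratios (z−y)/z: (39462−16800)/39462 = 0.5743; (39462−28000)/39462 = 0.2905; (39462−34200)/39462 = 0.1333; (39462−35600)/39462 = 0.0979.
Squared: 0.3298; 0.0844; 0.0178; 0.0096.
Sum = 0.441514; P₂ = 0.441514 / 8 = 0.055.

0.055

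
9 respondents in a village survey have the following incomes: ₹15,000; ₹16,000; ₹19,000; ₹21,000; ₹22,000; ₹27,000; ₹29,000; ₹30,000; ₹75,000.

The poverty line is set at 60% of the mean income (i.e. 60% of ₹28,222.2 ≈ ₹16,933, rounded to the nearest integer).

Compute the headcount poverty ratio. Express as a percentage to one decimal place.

2 of the 9 respondents have income below ₹16,933.
H = 2/9 = 22.2%.

22.2%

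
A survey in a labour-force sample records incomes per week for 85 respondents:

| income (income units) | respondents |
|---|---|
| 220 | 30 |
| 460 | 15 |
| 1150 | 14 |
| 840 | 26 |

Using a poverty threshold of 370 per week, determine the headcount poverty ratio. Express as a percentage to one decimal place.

30 of the 85 respondents have income below 370.
H = 30/85 = 35.3%.

35.3%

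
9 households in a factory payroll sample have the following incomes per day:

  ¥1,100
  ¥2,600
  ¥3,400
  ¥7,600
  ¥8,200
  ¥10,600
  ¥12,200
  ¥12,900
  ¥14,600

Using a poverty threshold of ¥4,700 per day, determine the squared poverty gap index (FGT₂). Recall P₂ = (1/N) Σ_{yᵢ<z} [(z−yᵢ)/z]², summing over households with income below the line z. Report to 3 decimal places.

Poor units: ¥1,100, ¥2,600, ¥3,400 (q = 3 of N = 9).
Shortfall ratios: (4700−1100)/4700 = 0.7660; (4700−2600)/4700 = 0.4468; (4700−3400)/4700 = 0.2766.
Squared: 0.5867; 0.1996; 0.0765.
Sum = 0.862834; P₂ = 0.862834 / 9 = 0.096.

0.096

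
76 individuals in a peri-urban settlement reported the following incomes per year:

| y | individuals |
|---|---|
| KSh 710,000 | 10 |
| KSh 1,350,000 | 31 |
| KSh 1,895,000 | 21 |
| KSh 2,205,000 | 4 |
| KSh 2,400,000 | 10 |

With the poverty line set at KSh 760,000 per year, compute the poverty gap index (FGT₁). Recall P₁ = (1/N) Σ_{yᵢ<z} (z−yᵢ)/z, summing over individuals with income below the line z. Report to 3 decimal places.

0.009

Poor units: 10×KSh 710,000 (q = 10 of N = 76).
Shortfall ratios: (760000−710000)/760000 = 0.0658 (×10).
Sum of shortfalls = 0.657895; P₁ averages over all N: 0.657895 / 76 = 0.009.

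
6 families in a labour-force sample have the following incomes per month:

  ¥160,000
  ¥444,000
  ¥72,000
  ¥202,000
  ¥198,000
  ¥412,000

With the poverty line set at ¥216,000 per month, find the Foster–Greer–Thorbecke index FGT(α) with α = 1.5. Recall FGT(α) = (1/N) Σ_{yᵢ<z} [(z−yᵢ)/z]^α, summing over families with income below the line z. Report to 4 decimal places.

Poor units: ¥72,000, ¥160,000, ¥198,000, ¥202,000 (q = 4 of N = 6).
Shortfall ratios: (216000−72000)/216000 = 0.6667; (216000−160000)/216000 = 0.2593; (216000−198000)/216000 = 0.0833; (216000−202000)/216000 = 0.0648.
Raised to α = 1.5: 0.54433; 0.13201; 0.02406; 0.01650.
Sum = 0.716897; FGT(1.5) = 0.716897 / 6 = 0.1195.

0.1195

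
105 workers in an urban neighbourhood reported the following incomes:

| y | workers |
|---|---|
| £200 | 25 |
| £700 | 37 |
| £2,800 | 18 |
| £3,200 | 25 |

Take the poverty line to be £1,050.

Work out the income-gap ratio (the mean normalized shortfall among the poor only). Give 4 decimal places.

0.5253

Below the line: 25×£200, 37×£700 (q = 62 of N = 105).
Relative gaps: 0.8095 (×25), 0.3333 (×37); sum = 32.571429.
I averages over the q = 62 poor units only: 32.571429 / 62 = 0.5253.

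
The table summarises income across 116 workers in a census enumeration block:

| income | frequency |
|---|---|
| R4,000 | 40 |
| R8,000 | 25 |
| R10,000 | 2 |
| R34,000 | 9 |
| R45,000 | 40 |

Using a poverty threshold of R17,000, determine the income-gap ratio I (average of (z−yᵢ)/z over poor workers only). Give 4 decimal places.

0.6664

Below z: 40×R4,000, 25×R8,000, 2×R10,000 (q = 67 of N = 116).
Relative gaps: 0.7647 (×40), 0.5294 (×25), 0.4118 (×2); sum = 44.647059.
I averages over the q = 67 poor units only: 44.647059 / 67 = 0.6664.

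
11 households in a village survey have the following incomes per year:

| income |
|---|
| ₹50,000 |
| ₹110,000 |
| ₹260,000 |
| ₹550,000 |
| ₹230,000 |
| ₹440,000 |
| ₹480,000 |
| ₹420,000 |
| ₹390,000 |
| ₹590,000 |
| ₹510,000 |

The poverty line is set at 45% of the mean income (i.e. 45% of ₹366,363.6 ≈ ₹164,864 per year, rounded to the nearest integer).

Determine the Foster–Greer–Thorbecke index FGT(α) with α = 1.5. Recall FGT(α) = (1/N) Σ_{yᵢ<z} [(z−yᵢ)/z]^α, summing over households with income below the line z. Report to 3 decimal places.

0.070

Below the line: ₹50,000, ₹110,000 (q = 2 of N = 11).
Relative gaps: (164864−50000)/164864 = 0.6967; (164864−110000)/164864 = 0.3328.
Raised to α = 1.5: 0.58155; 0.19197.
Sum = 0.773524; FGT(1.5) = 0.773524 / 11 = 0.070.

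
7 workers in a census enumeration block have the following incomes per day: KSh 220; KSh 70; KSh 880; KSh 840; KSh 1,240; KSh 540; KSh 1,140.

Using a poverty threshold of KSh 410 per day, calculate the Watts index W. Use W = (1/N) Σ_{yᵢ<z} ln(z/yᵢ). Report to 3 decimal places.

Below z: KSh 70, KSh 220 (q = 2 of N = 7).
Log gaps: ln(410/70) = 1.7677; ln(410/220) = 0.6225.
W = 2.390192 / 7 = 0.341.

0.341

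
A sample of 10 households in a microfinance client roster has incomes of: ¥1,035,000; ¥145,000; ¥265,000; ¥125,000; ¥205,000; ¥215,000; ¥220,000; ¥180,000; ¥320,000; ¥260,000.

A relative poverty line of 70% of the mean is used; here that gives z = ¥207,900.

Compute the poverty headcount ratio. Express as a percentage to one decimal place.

40.0%

4 of the 10 households have income below ¥207,900.
H = 4/10 = 40.0%.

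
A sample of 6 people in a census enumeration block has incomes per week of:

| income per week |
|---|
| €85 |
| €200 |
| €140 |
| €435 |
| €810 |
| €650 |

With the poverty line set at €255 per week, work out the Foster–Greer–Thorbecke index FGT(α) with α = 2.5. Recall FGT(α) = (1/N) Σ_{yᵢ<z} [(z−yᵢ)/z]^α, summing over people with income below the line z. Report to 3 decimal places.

0.087

Below the line: €85, €140, €200 (q = 3 of N = 6).
Shortfall ratios: (255−85)/255 = 0.6667; (255−140)/255 = 0.4510; (255−200)/255 = 0.2157.
Raised to α = 2.5: 0.36289; 0.13658; 0.02161.
Sum = 0.521075; FGT(2.5) = 0.521075 / 6 = 0.087.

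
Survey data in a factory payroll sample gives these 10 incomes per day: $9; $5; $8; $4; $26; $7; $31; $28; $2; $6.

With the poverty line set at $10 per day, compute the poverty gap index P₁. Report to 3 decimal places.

0.290

Below the line: $2, $4, $5, $6, $7, $8, $9 (q = 7 of N = 10).
Relative gaps: (10−2)/10 = 0.8000; (10−4)/10 = 0.6000; (10−5)/10 = 0.5000; (10−6)/10 = 0.4000; (10−7)/10 = 0.3000; (10−8)/10 = 0.2000; (10−9)/10 = 0.1000.
Σ = 2.900000. Dividing by the full population N = 10 gives P₁ = 0.290.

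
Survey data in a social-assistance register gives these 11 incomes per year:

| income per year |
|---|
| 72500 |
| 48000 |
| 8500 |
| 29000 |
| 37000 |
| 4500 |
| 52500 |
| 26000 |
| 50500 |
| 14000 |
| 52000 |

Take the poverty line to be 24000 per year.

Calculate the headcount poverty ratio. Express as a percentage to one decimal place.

27.3%

3 of the 11 individuals have income below 24000.
H = 3/11 = 27.3%.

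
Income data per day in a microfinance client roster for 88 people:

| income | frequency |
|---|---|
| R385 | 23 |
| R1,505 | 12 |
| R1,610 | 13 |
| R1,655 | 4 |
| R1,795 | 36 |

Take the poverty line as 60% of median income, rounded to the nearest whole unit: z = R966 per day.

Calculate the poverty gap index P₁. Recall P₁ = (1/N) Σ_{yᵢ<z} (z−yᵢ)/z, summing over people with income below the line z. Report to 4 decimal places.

0.1572

Poor units: 23×R385 (q = 23 of N = 88).
Normalized shortfalls: (966−385)/966 = 0.6014 (×23).
Sum of shortfalls = 13.833333; P₁ averages over all N: 13.833333 / 88 = 0.1572.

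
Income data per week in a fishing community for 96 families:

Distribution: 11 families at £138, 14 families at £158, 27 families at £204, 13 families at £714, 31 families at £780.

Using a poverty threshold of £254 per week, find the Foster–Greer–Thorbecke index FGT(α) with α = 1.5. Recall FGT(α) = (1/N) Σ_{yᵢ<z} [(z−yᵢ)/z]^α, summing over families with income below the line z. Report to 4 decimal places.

0.0938

Poor units: 11×£138, 14×£158, 27×£204 (q = 52 of N = 96).
Shortfall ratios: (254−138)/254 = 0.4567 (×11); (254−158)/254 = 0.3780 (×14); (254−204)/254 = 0.1969 (×27).
Raised to α = 1.5: 0.30863 (×11); 0.23236 (×14); 0.08734 (×27).
Sum = 9.006051; FGT(1.5) = 9.006051 / 96 = 0.0938.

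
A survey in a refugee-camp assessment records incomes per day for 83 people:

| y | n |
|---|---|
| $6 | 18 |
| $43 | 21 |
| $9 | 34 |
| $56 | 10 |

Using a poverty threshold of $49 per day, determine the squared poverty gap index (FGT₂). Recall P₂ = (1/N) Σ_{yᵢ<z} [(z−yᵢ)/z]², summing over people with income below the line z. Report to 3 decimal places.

Incomes under z: 18×$6, 34×$9, 21×$43 (q = 73 of N = 83).
Shortfall ratios: (49−6)/49 = 0.8776 (×18); (49−9)/49 = 0.8163 (×34); (49−43)/49 = 0.1224 (×21).
Squared: 0.7701 (×18); 0.6664 (×34); 0.0150 (×21).
Sum = 36.833819; P₂ = 36.833819 / 83 = 0.444.

0.444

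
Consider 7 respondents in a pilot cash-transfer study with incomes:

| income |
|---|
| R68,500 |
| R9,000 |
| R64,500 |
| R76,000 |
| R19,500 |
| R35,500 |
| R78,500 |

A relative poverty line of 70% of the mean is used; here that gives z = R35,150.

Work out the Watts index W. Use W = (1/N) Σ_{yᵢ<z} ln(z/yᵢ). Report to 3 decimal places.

Incomes under z: R9,000, R19,500 (q = 2 of N = 7).
ln(z/y) terms: ln(35150/9000) = 1.3624; ln(35150/19500) = 0.5892.
W = 1.951610 / 7 = 0.279.

0.279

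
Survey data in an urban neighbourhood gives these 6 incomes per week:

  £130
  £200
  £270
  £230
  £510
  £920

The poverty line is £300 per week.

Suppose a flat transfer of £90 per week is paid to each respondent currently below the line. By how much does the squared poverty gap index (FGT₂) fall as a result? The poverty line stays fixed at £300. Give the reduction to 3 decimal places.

0.071

Before: below the line — £130, £200, £230, £270; squared poverty gap index (FGT₂) = 0.08278.
After the £90 transfer: below the line — £220, £290; squared poverty gap index (FGT₂) = 0.01204.
Reduction = 0.08278 − 0.01204 = 0.071.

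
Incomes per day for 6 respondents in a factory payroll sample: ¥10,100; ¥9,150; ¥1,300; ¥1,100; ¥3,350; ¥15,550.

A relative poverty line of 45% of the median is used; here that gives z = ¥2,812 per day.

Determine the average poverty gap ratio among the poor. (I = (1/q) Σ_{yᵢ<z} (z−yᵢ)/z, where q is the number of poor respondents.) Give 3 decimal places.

0.573

Incomes under z: ¥1,100, ¥1,300 (q = 2 of N = 6).
Relative gaps: 0.6088, 0.5377; sum = 1.146515.
The income-gap ratio divides by q (the poor only): 1.146515 / 2 = 0.573.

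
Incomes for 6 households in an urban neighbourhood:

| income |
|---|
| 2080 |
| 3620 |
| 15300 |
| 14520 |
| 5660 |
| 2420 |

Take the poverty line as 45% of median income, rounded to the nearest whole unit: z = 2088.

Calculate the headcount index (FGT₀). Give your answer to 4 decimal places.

1 of the 6 households have income below 2088.
H = 1/6 = 0.1667.

0.1667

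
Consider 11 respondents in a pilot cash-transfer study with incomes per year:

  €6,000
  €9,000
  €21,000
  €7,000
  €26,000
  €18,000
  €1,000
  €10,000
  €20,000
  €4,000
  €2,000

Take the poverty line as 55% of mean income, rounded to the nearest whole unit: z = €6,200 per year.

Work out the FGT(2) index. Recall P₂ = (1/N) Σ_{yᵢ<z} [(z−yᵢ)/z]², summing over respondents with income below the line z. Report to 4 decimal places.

0.1172

Below the line: €1,000, €2,000, €4,000, €6,000 (q = 4 of N = 11).
Normalized shortfalls: (6200−1000)/6200 = 0.8387; (6200−2000)/6200 = 0.6774; (6200−4000)/6200 = 0.3548; (6200−6000)/6200 = 0.0323.
Squared: 0.7034; 0.4589; 0.1259; 0.0010.
Sum = 1.289282; P₂ = 1.289282 / 11 = 0.1172.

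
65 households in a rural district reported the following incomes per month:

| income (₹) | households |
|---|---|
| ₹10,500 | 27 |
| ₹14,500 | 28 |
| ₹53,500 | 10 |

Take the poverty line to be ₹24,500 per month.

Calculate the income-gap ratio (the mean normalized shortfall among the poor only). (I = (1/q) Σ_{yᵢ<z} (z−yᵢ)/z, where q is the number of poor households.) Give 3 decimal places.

0.488

Incomes under z: 27×₹10,500, 28×₹14,500 (q = 55 of N = 65).
Relative gaps: 0.5714 (×27), 0.4082 (×28); sum = 26.857143.
I averages over the q = 55 poor units only: 26.857143 / 55 = 0.488.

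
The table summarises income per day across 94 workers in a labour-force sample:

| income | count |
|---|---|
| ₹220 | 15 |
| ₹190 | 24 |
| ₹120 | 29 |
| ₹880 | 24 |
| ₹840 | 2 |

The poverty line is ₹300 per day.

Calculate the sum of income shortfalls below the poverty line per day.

Incomes under z: 29×₹120, 24×₹190, 15×₹220 (q = 68 of N = 94).
Individual gaps: 29×(300−120) = 5220; 24×(300−190) = 2640; 15×(300−220) = 1200.
Aggregate gap = ₹9,060.

₹9,060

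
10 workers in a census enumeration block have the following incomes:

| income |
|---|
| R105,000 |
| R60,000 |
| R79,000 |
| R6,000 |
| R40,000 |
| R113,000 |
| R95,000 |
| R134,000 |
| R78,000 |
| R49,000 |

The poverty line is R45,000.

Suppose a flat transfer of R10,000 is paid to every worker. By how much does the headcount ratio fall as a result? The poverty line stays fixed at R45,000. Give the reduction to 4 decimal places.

Before: below the line — R6,000, R40,000; headcount ratio = 0.200000.
After the R10,000 transfer: below the line — R16,000; headcount ratio = 0.100000.
Reduction = 0.200000 − 0.100000 = 0.1000.

0.1000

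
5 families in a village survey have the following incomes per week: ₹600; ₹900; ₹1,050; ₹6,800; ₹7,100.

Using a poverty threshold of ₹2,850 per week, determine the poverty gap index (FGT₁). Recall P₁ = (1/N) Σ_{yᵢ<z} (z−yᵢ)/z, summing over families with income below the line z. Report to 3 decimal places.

Below z: ₹600, ₹900, ₹1,050 (q = 3 of N = 5).
Shortfall ratios: (2850−600)/2850 = 0.7895; (2850−900)/2850 = 0.6842; (2850−1050)/2850 = 0.6316.
Sum of shortfalls = 2.105263; P₁ averages over all N: 2.105263 / 5 = 0.421.

0.421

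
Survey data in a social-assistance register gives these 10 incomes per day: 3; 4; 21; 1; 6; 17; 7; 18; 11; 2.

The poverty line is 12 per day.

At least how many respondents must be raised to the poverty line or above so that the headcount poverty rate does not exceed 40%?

Currently q = 7 of N = 10 are below the line (H = 0.700).
A headcount ratio of at most 40% allows at most ⌊0.40 × 10⌋ = 4 poor respondents.
So at least 7 − 4 = 3 must be lifted.

3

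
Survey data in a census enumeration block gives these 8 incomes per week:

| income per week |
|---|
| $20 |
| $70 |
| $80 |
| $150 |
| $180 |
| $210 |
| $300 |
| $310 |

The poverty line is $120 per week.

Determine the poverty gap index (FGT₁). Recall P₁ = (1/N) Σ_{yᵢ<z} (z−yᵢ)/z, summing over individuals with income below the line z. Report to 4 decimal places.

0.1979

Below z: $20, $70, $80 (q = 3 of N = 8).
Normalized shortfalls: (120−20)/120 = 0.8333; (120−70)/120 = 0.4167; (120−80)/120 = 0.3333.
Σ = 1.583333. Dividing by the full population N = 8 gives P₁ = 0.1979.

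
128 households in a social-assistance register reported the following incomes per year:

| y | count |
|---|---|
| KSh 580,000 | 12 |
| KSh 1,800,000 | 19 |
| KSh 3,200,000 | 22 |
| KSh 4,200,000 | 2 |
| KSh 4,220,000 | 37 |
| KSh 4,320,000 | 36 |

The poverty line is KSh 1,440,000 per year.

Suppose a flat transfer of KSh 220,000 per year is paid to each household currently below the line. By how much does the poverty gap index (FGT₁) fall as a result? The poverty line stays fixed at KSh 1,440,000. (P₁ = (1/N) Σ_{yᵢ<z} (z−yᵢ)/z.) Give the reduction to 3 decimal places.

0.014

Before: below the line — 12×KSh 580,000; poverty gap index (FGT₁) = 0.05599.
After the KSh 220,000 transfer: below the line — 12×KSh 800,000; poverty gap index (FGT₁) = 0.04167.
Reduction = 0.05599 − 0.04167 = 0.014.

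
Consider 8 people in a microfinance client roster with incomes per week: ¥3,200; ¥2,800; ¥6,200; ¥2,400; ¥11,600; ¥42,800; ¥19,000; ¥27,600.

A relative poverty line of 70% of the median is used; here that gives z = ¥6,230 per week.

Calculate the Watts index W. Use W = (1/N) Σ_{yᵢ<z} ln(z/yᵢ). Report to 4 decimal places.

0.3031

Poor units: ¥2,400, ¥2,800, ¥3,200, ¥6,200 (q = 4 of N = 8).
ln(z/y) terms: ln(6230/2400) = 0.9539; ln(6230/2800) = 0.7998; ln(6230/3200) = 0.6662; ln(6230/6200) = 0.0048.
W = 2.424717 / 8 = 0.3031.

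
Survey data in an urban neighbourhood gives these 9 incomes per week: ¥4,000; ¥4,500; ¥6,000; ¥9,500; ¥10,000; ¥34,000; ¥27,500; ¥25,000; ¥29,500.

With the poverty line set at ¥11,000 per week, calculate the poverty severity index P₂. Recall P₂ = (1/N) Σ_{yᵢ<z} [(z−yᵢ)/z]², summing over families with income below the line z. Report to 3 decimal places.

Incomes under z: ¥4,000, ¥4,500, ¥6,000, ¥9,500, ¥10,000 (q = 5 of N = 9).
Gap ratios (z−y)/z: (11000−4000)/11000 = 0.6364; (11000−4500)/11000 = 0.5909; (11000−6000)/11000 = 0.4545; (11000−9500)/11000 = 0.1364; (11000−10000)/11000 = 0.0909.
Squared: 0.4050; 0.3492; 0.2066; 0.0186; 0.0083.
Sum = 0.987603; P₂ = 0.987603 / 9 = 0.110.

0.110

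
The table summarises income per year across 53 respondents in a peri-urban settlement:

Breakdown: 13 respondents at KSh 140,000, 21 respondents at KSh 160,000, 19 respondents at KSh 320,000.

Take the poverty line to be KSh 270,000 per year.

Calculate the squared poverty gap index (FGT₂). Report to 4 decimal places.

Below the line: 13×KSh 140,000, 21×KSh 160,000 (q = 34 of N = 53).
Gap ratios (z−y)/z: (270000−140000)/270000 = 0.4815 (×13); (270000−160000)/270000 = 0.4074 (×21).
Squared: 0.2318 (×13); 0.1660 (×21).
Sum = 6.499314; P₂ = 6.499314 / 53 = 0.1226.

0.1226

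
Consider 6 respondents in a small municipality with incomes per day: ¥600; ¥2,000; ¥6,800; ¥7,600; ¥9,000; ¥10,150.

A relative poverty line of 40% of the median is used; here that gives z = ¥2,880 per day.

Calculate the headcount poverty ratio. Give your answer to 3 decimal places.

2 of the 6 respondents have income below ¥2,880.
H = 2/6 = 0.333.

0.333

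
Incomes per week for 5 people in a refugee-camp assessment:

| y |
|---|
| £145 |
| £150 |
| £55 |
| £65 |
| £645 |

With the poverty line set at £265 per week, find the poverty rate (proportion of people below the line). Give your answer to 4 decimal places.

0.8000

4 of the 5 people have income below £265.
H = 4/5 = 0.8000.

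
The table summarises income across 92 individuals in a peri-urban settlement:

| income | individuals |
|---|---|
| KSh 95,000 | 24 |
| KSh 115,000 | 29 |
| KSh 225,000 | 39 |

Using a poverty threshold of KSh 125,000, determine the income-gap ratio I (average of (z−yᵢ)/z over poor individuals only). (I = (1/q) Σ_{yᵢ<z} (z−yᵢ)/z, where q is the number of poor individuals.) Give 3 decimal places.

Poor units: 24×KSh 95,000, 29×KSh 115,000 (q = 53 of N = 92).
Relative gaps: 0.2400 (×24), 0.0800 (×29); sum = 8.080000.
The income-gap ratio divides by q (the poor only): 8.080000 / 53 = 0.152.

0.152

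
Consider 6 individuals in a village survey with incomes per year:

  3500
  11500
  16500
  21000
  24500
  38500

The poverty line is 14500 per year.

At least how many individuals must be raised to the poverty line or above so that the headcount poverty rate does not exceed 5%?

2

Currently q = 2 of N = 6 are below the line (H = 0.333).
A headcount ratio of at most 5% allows at most ⌊0.05 × 6⌋ = 0 poor individuals.
So at least 2 − 0 = 2 must be lifted.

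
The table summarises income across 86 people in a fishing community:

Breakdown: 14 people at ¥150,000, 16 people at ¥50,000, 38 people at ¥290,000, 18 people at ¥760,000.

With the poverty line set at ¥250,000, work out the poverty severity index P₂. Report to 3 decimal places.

Poor units: 16×¥50,000, 14×¥150,000 (q = 30 of N = 86).
Gap ratios (z−y)/z: (250000−50000)/250000 = 0.8000 (×16); (250000−150000)/250000 = 0.4000 (×14).
Squared: 0.6400 (×16); 0.1600 (×14).
Sum = 12.480000; P₂ = 12.480000 / 86 = 0.145.

0.145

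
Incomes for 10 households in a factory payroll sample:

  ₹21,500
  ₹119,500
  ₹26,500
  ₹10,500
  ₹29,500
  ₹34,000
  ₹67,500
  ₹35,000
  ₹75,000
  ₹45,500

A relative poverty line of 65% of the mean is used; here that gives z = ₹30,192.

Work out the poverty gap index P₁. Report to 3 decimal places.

0.109

Poor units: ₹10,500, ₹21,500, ₹26,500, ₹29,500 (q = 4 of N = 10).
Shortfall ratios: (30192−10500)/30192 = 0.6522; (30192−21500)/30192 = 0.2879; (30192−26500)/30192 = 0.1223; (30192−29500)/30192 = 0.0229.
Σ = 1.085321. Dividing by the full population N = 10 gives P₁ = 0.109.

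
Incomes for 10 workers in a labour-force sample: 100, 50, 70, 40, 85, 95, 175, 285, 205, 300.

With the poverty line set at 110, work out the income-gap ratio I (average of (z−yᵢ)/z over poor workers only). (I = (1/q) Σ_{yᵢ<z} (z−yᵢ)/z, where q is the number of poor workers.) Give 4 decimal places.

0.3333

Below the line: 40, 50, 70, 85, 95, 100 (q = 6 of N = 10).
Relative gaps: 0.6364, 0.5455, 0.3636, 0.2273, 0.1364, 0.0909; sum = 2.000000.
The income-gap ratio divides by q (the poor only): 2.000000 / 6 = 0.3333.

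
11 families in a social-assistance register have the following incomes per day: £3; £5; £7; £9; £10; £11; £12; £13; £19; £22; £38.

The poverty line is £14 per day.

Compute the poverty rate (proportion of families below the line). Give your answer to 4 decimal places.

8 of the 11 families have income below £14.
H = 8/11 = 0.7273.

0.7273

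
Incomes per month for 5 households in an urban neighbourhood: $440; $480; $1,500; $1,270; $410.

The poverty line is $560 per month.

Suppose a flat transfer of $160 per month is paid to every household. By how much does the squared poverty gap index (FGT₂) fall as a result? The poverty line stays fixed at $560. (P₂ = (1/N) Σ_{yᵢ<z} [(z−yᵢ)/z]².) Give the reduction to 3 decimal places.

Before: below the line — $410, $440, $480; squared poverty gap index (FGT₂) = 0.02761.
After the $160 transfer: below the line — none; squared poverty gap index (FGT₂) = 0.00000.
Reduction = 0.02761 − 0.00000 = 0.028.

0.028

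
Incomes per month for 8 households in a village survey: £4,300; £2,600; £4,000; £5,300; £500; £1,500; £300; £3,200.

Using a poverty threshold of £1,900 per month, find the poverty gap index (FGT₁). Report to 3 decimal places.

0.224

Incomes under z: £300, £500, £1,500 (q = 3 of N = 8).
Relative gaps: (1900−300)/1900 = 0.8421; (1900−500)/1900 = 0.7368; (1900−1500)/1900 = 0.2105.
Σ = 1.789474. Dividing by the full population N = 8 gives P₁ = 0.224.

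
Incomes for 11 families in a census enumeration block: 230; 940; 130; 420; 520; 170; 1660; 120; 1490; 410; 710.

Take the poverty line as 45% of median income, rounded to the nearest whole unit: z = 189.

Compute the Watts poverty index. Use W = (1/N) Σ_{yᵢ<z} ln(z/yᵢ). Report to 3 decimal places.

0.085

Poor units: 120, 130, 170 (q = 3 of N = 11).
Log gaps: ln(189/120) = 0.4543; ln(189/130) = 0.3742; ln(189/170) = 0.1059.
W = 0.934416 / 11 = 0.085.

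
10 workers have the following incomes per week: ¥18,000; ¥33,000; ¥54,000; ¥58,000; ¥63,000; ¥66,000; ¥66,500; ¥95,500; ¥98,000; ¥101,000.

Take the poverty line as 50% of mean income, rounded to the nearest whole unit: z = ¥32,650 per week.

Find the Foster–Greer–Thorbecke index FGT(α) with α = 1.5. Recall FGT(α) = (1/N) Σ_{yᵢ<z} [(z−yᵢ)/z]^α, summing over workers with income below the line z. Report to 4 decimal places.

Incomes under z: ¥18,000 (q = 1 of N = 10).
Normalized shortfalls: (32650−18000)/32650 = 0.4487.
Raised to α = 1.5: 0.30056.
Sum = 0.300560; FGT(1.5) = 0.300560 / 10 = 0.0301.

0.0301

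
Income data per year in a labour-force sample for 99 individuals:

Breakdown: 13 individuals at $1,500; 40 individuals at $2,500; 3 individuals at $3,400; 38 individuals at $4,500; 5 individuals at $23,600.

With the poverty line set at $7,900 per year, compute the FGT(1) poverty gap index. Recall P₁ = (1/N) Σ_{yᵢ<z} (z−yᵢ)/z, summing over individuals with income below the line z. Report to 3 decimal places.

0.565

Incomes under z: 13×$1,500, 40×$2,500, 3×$3,400, 38×$4,500 (q = 94 of N = 99).
Shortfall ratios: (7900−1500)/7900 = 0.8101 (×13); (7900−2500)/7900 = 0.6835 (×40); (7900−3400)/7900 = 0.5696 (×3); (7900−4500)/7900 = 0.4304 (×38).
Sum of shortfalls = 55.936709; P₁ averages over all N: 55.936709 / 99 = 0.565.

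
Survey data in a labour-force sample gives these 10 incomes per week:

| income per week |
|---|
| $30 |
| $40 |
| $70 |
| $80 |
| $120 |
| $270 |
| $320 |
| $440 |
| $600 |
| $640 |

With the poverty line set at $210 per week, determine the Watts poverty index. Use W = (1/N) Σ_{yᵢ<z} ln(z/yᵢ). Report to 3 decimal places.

0.623

Incomes under z: $30, $40, $70, $80, $120 (q = 5 of N = 10).
Log gaps: ln(210/30) = 1.9459; ln(210/40) = 1.6582; ln(210/70) = 1.0986; ln(210/80) = 0.9651; ln(210/120) = 0.5596.
W = 6.227447 / 10 = 0.623.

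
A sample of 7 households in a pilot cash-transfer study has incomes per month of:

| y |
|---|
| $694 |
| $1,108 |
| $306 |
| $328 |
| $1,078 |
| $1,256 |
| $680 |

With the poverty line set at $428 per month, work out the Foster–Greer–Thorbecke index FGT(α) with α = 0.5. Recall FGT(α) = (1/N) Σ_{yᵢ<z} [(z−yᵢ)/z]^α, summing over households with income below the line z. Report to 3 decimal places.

0.145

Poor units: $306, $328 (q = 2 of N = 7).
Shortfall ratios: (428−306)/428 = 0.2850; (428−328)/428 = 0.2336.
Raised to α = 0.5: 0.53390; 0.48337.
Sum = 1.017266; FGT(0.5) = 1.017266 / 7 = 0.145.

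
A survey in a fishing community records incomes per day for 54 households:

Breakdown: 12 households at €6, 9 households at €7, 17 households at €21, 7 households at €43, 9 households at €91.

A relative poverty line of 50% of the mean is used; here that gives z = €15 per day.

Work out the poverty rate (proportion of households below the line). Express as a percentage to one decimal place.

38.9%

21 of the 54 households have income below €15.
H = 21/54 = 38.9%.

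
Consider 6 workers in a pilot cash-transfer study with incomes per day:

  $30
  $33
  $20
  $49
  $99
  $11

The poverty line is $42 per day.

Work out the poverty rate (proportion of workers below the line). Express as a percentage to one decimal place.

4 of the 6 workers have income below $42.
H = 4/6 = 66.7%.

66.7%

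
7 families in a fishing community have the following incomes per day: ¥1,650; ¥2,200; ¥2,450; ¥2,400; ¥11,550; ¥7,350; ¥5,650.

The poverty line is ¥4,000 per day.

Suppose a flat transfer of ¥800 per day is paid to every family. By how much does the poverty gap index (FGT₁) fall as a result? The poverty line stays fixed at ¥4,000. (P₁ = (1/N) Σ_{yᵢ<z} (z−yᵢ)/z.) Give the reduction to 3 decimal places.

0.114

Before: below the line — ¥1,650, ¥2,200, ¥2,400, ¥2,450; poverty gap index (FGT₁) = 0.26071.
After the ¥800 transfer: below the line — ¥2,450, ¥3,000, ¥3,200, ¥3,250; poverty gap index (FGT₁) = 0.14643.
Reduction = 0.26071 − 0.14643 = 0.114.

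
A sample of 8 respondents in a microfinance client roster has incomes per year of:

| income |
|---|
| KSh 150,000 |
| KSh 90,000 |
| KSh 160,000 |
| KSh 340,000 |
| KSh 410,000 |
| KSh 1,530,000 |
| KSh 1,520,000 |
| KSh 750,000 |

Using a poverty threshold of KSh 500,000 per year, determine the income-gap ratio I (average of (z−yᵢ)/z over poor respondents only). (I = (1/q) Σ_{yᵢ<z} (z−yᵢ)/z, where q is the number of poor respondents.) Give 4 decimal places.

Incomes under z: KSh 90,000, KSh 150,000, KSh 160,000, KSh 340,000, KSh 410,000 (q = 5 of N = 8).
Shortfall ratios (z−y)/z: 0.8200, 0.7000, 0.6800, 0.3200, 0.1800; sum = 2.700000.
The income-gap ratio divides by q (the poor only): 2.700000 / 5 = 0.5400.

0.5400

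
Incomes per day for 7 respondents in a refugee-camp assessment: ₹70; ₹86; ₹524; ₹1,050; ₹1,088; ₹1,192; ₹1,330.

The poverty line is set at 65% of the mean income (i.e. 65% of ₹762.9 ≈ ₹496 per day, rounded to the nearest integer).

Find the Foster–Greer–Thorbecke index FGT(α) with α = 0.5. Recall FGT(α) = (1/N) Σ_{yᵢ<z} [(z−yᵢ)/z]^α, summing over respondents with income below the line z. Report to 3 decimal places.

Poor units: ₹70, ₹86 (q = 2 of N = 7).
Normalized shortfalls: (496−70)/496 = 0.8589; (496−86)/496 = 0.8266.
Raised to α = 0.5: 0.92675; 0.90918.
Sum = 1.835935; FGT(0.5) = 1.835935 / 7 = 0.262.

0.262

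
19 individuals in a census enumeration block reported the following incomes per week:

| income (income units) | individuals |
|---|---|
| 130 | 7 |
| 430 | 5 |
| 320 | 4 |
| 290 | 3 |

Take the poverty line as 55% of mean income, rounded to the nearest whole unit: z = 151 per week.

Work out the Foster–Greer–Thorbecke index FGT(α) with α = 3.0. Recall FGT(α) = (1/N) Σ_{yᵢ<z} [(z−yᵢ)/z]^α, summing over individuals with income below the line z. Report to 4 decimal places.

0.0010

Incomes under z: 7×130 (q = 7 of N = 19).
Relative gaps: (151−130)/151 = 0.1391 (×7).
Raised to α = 3.0: 0.00269 (×7).
Sum = 0.018829; FGT(3.0) = 0.018829 / 19 = 0.0010.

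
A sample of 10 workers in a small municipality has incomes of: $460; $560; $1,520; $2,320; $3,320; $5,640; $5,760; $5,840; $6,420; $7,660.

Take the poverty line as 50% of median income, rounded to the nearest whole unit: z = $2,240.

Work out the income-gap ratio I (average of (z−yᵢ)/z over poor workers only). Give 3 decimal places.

Incomes under z: $460, $560, $1,520 (q = 3 of N = 10).
Relative gaps: 0.7946, 0.7500, 0.3214; sum = 1.866071.
I averages over the q = 3 poor units only: 1.866071 / 3 = 0.622.

0.622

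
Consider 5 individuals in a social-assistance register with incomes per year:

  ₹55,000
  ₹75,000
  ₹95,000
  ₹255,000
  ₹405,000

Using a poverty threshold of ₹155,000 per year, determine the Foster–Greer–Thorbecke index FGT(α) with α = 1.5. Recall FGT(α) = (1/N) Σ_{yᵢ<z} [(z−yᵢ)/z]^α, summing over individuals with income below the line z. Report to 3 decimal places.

0.226

Below z: ₹55,000, ₹75,000, ₹95,000 (q = 3 of N = 5).
Relative gaps: (155000−55000)/155000 = 0.6452; (155000−75000)/155000 = 0.5161; (155000−95000)/155000 = 0.3871.
Raised to α = 1.5: 0.51821; 0.37080; 0.24084.
Sum = 1.129844; FGT(1.5) = 1.129844 / 5 = 0.226.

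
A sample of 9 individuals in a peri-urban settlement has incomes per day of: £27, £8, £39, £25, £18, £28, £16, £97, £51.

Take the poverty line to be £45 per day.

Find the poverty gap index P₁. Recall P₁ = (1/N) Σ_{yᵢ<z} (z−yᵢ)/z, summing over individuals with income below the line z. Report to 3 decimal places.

0.380

Poor units: £8, £16, £18, £25, £27, £28, £39 (q = 7 of N = 9).
Normalized shortfalls: (45−8)/45 = 0.8222; (45−16)/45 = 0.6444; (45−18)/45 = 0.6000; (45−25)/45 = 0.4444; (45−27)/45 = 0.4000; (45−28)/45 = 0.3778; (45−39)/45 = 0.1333.
Sum of shortfalls = 3.422222; P₁ averages over all N: 3.422222 / 9 = 0.380.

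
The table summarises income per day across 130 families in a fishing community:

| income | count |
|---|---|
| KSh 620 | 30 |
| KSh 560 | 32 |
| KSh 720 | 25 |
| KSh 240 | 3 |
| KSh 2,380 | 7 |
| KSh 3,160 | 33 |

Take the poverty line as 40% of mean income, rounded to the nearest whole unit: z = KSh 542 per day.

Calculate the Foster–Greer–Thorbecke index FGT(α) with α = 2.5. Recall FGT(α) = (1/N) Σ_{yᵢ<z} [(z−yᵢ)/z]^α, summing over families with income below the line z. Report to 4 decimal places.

Poor units: 3×KSh 240 (q = 3 of N = 130).
Gap ratios (z−y)/z: (542−240)/542 = 0.5572 (×3).
Raised to α = 2.5: 0.23175 (×3).
Sum = 0.695249; FGT(2.5) = 0.695249 / 130 = 0.0053.

0.0053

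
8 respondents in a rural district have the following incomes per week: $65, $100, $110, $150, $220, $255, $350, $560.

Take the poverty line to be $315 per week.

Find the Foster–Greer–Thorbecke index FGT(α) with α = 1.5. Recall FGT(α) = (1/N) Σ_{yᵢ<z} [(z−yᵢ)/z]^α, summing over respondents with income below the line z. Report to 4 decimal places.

0.3030

Below the line: $65, $100, $110, $150, $220, $255 (q = 6 of N = 8).
Shortfall ratios: (315−65)/315 = 0.7937; (315−100)/315 = 0.6825; (315−110)/315 = 0.6508; (315−150)/315 = 0.5238; (315−220)/315 = 0.3016; (315−255)/315 = 0.1905.
Raised to α = 1.5: 0.70704; 0.56389; 0.52501; 0.37911; 0.16562; 0.08313.
Sum = 2.423793; FGT(1.5) = 2.423793 / 8 = 0.3030.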